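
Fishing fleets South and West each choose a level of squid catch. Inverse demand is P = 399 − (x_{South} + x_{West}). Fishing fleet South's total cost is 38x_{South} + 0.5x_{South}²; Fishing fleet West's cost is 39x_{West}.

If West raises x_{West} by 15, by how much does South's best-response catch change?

Fishing fleet South's profit: π = x_{South}(399 − (x_{South} + x_{West})) − 38x_{South} − 0.5x_{South}².
∂π/∂x_{South} = 361 − 3x_{South} − x_{West} = 0, so x_{South} = 361/3 − (1/3)x_{West}.
The reaction-function slope is −1/3, so a 15-unit rise in x_{West} moves x_{South} by −1/3 × 15 = −5. South's best response falls — the actions are strategic substitutes.

-5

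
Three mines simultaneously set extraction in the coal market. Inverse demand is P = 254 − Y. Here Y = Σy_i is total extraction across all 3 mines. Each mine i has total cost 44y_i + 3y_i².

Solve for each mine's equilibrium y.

A representative mine's profit is π_i = y_i(254 − Y) − 44y_i − 3y_i², with Y = y_i + Σ_{j≠i} y_j.
First-order condition: 210 − 8y_i − Σ_{j≠i} y_j = 0.
In a symmetric equilibrium every mine chooses the same y, so Σ_{j≠i} y_j = 2y. The condition becomes 210 − 10y = 0, giving y = 210/10 = 21.

21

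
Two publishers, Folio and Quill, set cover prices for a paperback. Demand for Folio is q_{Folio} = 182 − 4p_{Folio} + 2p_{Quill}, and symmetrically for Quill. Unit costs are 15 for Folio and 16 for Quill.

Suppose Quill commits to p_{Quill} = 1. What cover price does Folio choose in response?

30.5

Folio's profit: π = (p_{Folio} − 15)(182 − 4p_{Folio} + 2p_{Quill}).
∂π/∂p_{Folio} = 242 − 8p_{Folio} + 2p_{Quill} = 0 ⇒ p_{Folio} = 30.25 + 0.25p_{Quill}.
At p_{Quill} = 1: p_{Folio} = 30.25 + 0.25·1 = 30.5.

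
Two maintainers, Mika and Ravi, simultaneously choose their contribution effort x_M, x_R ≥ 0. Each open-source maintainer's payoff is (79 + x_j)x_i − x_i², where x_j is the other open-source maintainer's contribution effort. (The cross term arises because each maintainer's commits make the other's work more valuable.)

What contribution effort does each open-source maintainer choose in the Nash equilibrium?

79

Mika's payoff is (79 + x_R)x_M − x_M².
∂π/∂x_M = 79 + x_R − 2x_M = 0, so x_M = 39.5 + 0.5x_R.
Setting x_M = x_R in the reaction function: x_M = 39.5 + 0.5x_M, so x_M = 39.5 / 0.5 = 79.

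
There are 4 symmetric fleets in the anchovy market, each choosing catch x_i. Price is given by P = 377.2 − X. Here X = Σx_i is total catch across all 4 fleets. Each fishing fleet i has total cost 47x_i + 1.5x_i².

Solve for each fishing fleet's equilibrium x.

A representative fishing fleet's profit is π_i = x_i(377.2 − X) − 47x_i − 1.5x_i², with X = x_i + Σ_{j≠i} x_j.
First-order condition: 330.2 − 5x_i − Σ_{j≠i} x_j = 0.
Imposing symmetry (x_j = x for all j) turns Σ_{j≠i} x_j into 3x, so 330.2 = 8x and x = 41.275.

41.275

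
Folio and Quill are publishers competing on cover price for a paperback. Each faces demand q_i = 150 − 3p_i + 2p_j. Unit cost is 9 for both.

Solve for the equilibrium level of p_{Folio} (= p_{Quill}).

44.25

Folio's profit: π = (p_{Folio} − 9)(150 − 3p_{Folio} + 2p_{Quill}).
∂π/∂p_{Folio} = 177 − 6p_{Folio} + 2p_{Quill} = 0 ⇒ p_{Folio} = 29.5 + (1/3)p_{Quill}.
The game is symmetric, so in equilibrium p_{Quill} = p_{Folio}: the reaction function gives (2/3)p_{Folio} = 29.5, hence p_{Folio} = 44.25.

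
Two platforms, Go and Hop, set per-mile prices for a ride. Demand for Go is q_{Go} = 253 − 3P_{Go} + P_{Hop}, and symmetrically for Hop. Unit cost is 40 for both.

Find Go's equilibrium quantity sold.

103.8

Go's profit: π = (P_{Go} − 40)(253 − 3P_{Go} + P_{Hop}).
∂π/∂P_{Go} = 373 − 6P_{Go} + P_{Hop} = 0 ⇒ P_{Go} = 373/6 + (1/6)P_{Hop}.
By symmetry P_{Hop} = P_{Go}; substituting into the reaction function, (5/6)P_{Go} = 373/6 and P_{Go} = 74.6.
q_{Go} = 253 − 3·74.6 + 74.6 = 103.8.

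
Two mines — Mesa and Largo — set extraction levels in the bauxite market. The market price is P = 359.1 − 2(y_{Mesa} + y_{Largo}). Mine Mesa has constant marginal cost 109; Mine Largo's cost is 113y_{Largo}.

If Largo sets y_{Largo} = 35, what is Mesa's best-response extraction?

45.025

Mine Mesa's profit: π = y_{Mesa}(359.1 − 2(y_{Mesa} + y_{Largo})) − 109y_{Mesa}.
∂π/∂y_{Mesa} = 250.1 − 4y_{Mesa} − 2y_{Largo} = 0, so y_{Mesa} = 62.525 − 0.5y_{Largo}.
At y_{Largo} = 35: y_{Mesa} = 62.525 − 0.5·35 = 45.025.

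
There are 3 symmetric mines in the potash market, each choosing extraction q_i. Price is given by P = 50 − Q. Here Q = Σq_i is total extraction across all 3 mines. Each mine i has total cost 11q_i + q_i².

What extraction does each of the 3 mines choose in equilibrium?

A representative mine's profit is π_i = q_i(50 − Q) − 11q_i − q_i², with Q = q_i + Σ_{j≠i} q_j.
First-order condition: 39 − 4q_i − Σ_{j≠i} q_j = 0.
With identical mines, set every q_j = q: then 39 − 4q − 2q = 0, i.e. q = 39/6 = 6.5.

6.5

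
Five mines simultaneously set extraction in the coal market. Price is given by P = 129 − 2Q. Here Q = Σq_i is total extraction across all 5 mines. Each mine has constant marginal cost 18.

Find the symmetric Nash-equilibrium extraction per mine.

A representative mine's profit is π_i = q_i(129 − 2Q) − 18q_i, with Q = q_i + Σ_{j≠i} q_j.
First-order condition: 111 − 4q_i − 2Σ_{j≠i} q_j = 0.
In a symmetric equilibrium every mine chooses the same q, so Σ_{j≠i} q_j = 4q. The condition becomes 111 − 12q = 0, giving q = 111/12 = 9.25.

9.25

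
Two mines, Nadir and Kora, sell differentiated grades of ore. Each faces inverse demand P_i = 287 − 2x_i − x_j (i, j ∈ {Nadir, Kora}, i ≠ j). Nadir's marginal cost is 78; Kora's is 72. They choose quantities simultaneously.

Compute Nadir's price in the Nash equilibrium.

Mine Nadir's profit: π = x_{Nadir}(287 − 2x_{Nadir} − x_{Kora}) − 78x_{Nadir}.
∂π/∂x_{Nadir} = 209 − 4x_{Nadir} − x_{Kora} = 0 ⇒ x_{Nadir} = 52.25 − 0.25x_{Kora}.
Similarly x_{Kora} = 53.75 − 0.25x_{Nadir}.
Substituting the second reaction function into the first: x_{Nadir} = 52.25 − 0.25(53.75 − 0.25x_{Nadir}), which gives 0.9375x_{Nadir} = 38.8125 ⇒ x_{Nadir} = 41.4.
Then x_{Kora} = 53.75 − 0.25·41.4 = 43.4.
P_{Nadir} = 287 − 2·41.4 − 43.4 = 160.8.

160.8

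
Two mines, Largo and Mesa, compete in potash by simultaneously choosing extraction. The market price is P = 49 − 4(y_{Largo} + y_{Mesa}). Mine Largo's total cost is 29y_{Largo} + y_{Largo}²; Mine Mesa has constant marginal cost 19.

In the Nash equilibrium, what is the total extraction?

4.0625

Mine Largo's profit: π = y_{Largo}(49 − 4(y_{Largo} + y_{Mesa})) − 29y_{Largo} − y_{Largo}².
∂π/∂y_{Largo} = 20 − 10y_{Largo} − 4y_{Mesa} = 0, so y_{Largo} = 2 − 0.4y_{Mesa}.
For Mesa: ∂π/∂y_{Mesa} = 30 − 8y_{Mesa} − 4y_{Largo} = 0 ⇒ y_{Mesa} = 3.75 − 0.5y_{Largo}.
Substituting the second reaction function into the first: y_{Largo} = 2 − 0.4(3.75 − 0.5y_{Largo}), which gives 0.8y_{Largo} = 0.5 ⇒ y_{Largo} = 0.625.
Then y_{Mesa} = 3.75 − 0.5·0.625 = 3.4375.
Total extraction: 0.625 + 3.4375 = 4.0625.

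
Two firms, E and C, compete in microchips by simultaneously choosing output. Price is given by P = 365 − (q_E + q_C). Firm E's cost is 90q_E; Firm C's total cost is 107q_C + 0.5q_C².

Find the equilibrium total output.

Firm E's profit: π = q_E(365 − (q_E + q_C)) − 90q_E.
∂π/∂q_E = 275 − 2q_E − q_C = 0, so q_E = 137.5 − 0.5q_C.
For C: ∂π/∂q_C = 258 − 3q_C − q_E = 0 ⇒ q_C = 86 − (1/3)q_E.
Substituting the second reaction function into the first: q_E = 137.5 − 0.5(86 − (1/3)q_E), which gives (5/6)q_E = 94.5 ⇒ q_E = 113.4.
Then q_C = 86 − (1/3)·113.4 = 48.2.
Total output: 113.4 + 48.2 = 161.6.

161.6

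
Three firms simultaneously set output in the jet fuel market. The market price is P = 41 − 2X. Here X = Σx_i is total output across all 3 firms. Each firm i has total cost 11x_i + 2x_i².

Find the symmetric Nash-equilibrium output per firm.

2.5

A representative firm's profit is π_i = x_i(41 − 2X) − 11x_i − 2x_i², with X = x_i + Σ_{j≠i} x_j.
First-order condition: 30 − 8x_i − 2Σ_{j≠i} x_j = 0.
With identical firms, set every x_j = x: then 30 − 8x − 4x = 0, i.e. x = 30/12 = 2.5.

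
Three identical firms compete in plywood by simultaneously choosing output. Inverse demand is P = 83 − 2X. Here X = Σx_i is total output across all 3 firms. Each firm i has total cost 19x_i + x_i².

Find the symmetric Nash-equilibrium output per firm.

A representative firm's profit is π_i = x_i(83 − 2X) − 19x_i − x_i², with X = x_i + Σ_{j≠i} x_j.
First-order condition: 64 − 6x_i − 2Σ_{j≠i} x_j = 0.
Imposing symmetry (x_j = x for all j) turns Σ_{j≠i} x_j into 2x, so 64 = 10x and x = 6.4.

6.4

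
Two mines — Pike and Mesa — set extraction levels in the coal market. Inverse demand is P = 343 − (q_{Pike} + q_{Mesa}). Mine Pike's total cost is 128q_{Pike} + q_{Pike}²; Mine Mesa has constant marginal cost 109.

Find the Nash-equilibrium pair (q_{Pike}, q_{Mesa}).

28, 103

Mine Pike's profit: π = q_{Pike}(343 − (q_{Pike} + q_{Mesa})) − 128q_{Pike} − q_{Pike}².
∂π/∂q_{Pike} = 215 − 4q_{Pike} − q_{Mesa} = 0, so q_{Pike} = 53.75 − 0.25q_{Mesa}.
For Mesa: ∂π/∂q_{Mesa} = 234 − 2q_{Mesa} − q_{Pike} = 0 ⇒ q_{Mesa} = 117 − 0.5q_{Pike}.
Substituting the second reaction function into the first: q_{Pike} = 53.75 − 0.25(117 − 0.5q_{Pike}), which gives 0.875q_{Pike} = 24.5 ⇒ q_{Pike} = 28.
Then q_{Mesa} = 117 − 0.5·28 = 103.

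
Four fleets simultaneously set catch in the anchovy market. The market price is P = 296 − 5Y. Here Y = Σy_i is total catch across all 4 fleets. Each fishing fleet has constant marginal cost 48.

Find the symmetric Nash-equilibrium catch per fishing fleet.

9.92

A representative fishing fleet's profit is π_i = y_i(296 − 5Y) − 48y_i, with Y = y_i + Σ_{j≠i} y_j.
First-order condition: 248 − 10y_i − 5Σ_{j≠i} y_j = 0.
In a symmetric equilibrium every fishing fleet chooses the same y, so Σ_{j≠i} y_j = 3y. The condition becomes 248 − 25y = 0, giving y = 248/25 = 9.92.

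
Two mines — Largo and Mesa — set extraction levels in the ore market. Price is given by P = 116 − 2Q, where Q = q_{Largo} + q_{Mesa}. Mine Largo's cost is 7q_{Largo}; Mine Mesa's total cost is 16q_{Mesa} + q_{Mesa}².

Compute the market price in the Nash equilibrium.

Mine Largo's profit: π = q_{Largo}(116 − 2(q_{Largo} + q_{Mesa})) − 7q_{Largo}.
∂π/∂q_{Largo} = 109 − 4q_{Largo} − 2q_{Mesa} = 0, so q_{Largo} = 27.25 − 0.5q_{Mesa}.
For Mesa: ∂π/∂q_{Mesa} = 100 − 6q_{Mesa} − 2q_{Largo} = 0 ⇒ q_{Mesa} = 50/3 − (1/3)q_{Largo}.
Solving the two reaction functions simultaneously: (1 − (−0.5)(−1/3))q_{Largo} = 27.25 − 0.5·(50/3), so (5/6)q_{Largo} = 227/12 and q_{Largo} = 22.7.
Then q_{Mesa} = 50/3 − (1/3)·22.7 = 9.1.
Equilibrium price: P = 116 − 2·31.8 = 52.4.

52.4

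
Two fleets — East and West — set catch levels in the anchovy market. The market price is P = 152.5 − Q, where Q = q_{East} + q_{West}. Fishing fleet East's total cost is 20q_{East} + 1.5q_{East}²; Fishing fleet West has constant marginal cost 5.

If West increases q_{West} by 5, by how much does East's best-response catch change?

Fishing fleet East's profit: π = q_{East}(152.5 − (q_{East} + q_{West})) − 20q_{East} − 1.5q_{East}².
∂π/∂q_{East} = 132.5 − 5q_{East} − q_{West} = 0, so q_{East} = 26.5 − 0.2q_{West}.
The reaction-function slope is −0.2, so a 5-unit rise in q_{West} moves q_{East} by −0.2 × 5 = −1. East's best response falls — the actions are strategic substitutes.

-1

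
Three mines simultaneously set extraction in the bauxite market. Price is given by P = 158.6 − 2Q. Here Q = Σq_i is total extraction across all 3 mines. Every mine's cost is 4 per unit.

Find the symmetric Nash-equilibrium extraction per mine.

A representative mine's profit is π_i = q_i(158.6 − 2Q) − 4q_i, with Q = q_i + Σ_{j≠i} q_j.
First-order condition: 154.6 − 4q_i − 2Σ_{j≠i} q_j = 0.
With identical mines, set every q_j = q: then 154.6 − 4q − 4q = 0, i.e. q = 154.6/8 = 19.325.

19.325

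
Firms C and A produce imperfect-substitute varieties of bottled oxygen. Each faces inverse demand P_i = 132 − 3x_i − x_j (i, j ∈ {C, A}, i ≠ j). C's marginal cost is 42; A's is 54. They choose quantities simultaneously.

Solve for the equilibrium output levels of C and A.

Firm C's profit: π = x_C(132 − 3x_C − x_A) − 42x_C.
∂π/∂x_C = 90 − 6x_C − x_A = 0 ⇒ x_C = 15 − (1/6)x_A.
Similarly x_A = 13 − (1/6)x_C.
Substituting the second reaction function into the first: x_C = 15 − (1/6)(13 − (1/6)x_C), which gives (35/36)x_C = 77/6 ⇒ x_C = 13.2.
Then x_A = 13 − (1/6)·13.2 = 10.8.

13.2, 10.8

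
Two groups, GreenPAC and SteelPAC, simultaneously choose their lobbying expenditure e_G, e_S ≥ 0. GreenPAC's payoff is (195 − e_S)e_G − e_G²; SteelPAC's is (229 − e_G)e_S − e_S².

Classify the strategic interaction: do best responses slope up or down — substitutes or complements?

Expanding GreenPAC's payoff: 195e_G − e_Se_G − e_G².
∂π/∂e_G = 195 − e_S − 2e_G = 0, so e_G = 97.5 − 0.5e_S.
The best-response slope de_G/de_S = −0.5 < 0: the reaction function is downward-sloping, so the choices are strategic substitutes.

strategic substitutes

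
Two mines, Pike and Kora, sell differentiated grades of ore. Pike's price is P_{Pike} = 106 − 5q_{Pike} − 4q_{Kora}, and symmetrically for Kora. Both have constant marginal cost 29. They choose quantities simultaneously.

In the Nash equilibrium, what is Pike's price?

Mine Pike's profit: π = q_{Pike}(106 − 5q_{Pike} − 4q_{Kora}) − 29q_{Pike}.
∂π/∂q_{Pike} = 77 − 10q_{Pike} − 4q_{Kora} = 0 ⇒ q_{Pike} = 7.7 − 0.4q_{Kora}.
The game is symmetric, so in equilibrium q_{Kora} = q_{Pike}: the reaction function gives 1.4q_{Pike} = 7.7, hence q_{Pike} = 5.5.
P_{Pike} = 106 − 5·5.5 − 4·5.5 = 56.5.

56.5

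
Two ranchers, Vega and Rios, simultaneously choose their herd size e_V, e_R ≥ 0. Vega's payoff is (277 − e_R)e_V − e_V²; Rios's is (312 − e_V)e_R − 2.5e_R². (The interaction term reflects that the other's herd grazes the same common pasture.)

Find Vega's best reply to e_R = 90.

93.5

Expanding Vega's payoff: 277e_V − e_Re_V − e_V².
∂π/∂e_V = 277 − e_R − 2e_V = 0, so e_V = 138.5 − 0.5e_R.
At e_R = 90: e_V = 138.5 − 0.5·90 = 93.5.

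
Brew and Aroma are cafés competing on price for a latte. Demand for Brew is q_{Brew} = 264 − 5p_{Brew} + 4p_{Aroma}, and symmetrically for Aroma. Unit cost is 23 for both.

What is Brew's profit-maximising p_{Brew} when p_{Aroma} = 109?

Brew's profit: π = (p_{Brew} − 23)(264 − 5p_{Brew} + 4p_{Aroma}).
∂π/∂p_{Brew} = 379 − 10p_{Brew} + 4p_{Aroma} = 0 ⇒ p_{Brew} = 37.9 + 0.4p_{Aroma}.
At p_{Aroma} = 109: p_{Brew} = 37.9 + 0.4·109 = 81.5.

81.5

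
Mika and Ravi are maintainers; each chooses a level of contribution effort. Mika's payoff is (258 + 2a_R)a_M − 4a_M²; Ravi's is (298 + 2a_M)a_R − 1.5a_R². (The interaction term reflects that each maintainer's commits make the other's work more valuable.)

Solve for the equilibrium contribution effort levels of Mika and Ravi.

68.5, 145

Expanding Mika's payoff: 258a_M + 2a_Ra_M − 4a_M².
∂π/∂a_M = 258 + 2a_R − 8a_M = 0, so a_M = 32.25 + 0.25a_R.
Likewise for Ravi: a_R = 298/3 + (2/3)a_M.
Solving the two reaction functions simultaneously: (1 − (0.25)(2/3))a_M = 32.25 + 0.25·(298/3), so (5/6)a_M = 685/12 and a_M = 68.5.
Then a_R = 298/3 + (2/3)·68.5 = 145.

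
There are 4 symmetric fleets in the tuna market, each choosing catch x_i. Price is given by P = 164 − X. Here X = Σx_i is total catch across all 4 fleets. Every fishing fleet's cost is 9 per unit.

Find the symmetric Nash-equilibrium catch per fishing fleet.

31

A representative fishing fleet's profit is π_i = x_i(164 − X) − 9x_i, with X = x_i + Σ_{j≠i} x_j.
First-order condition: 155 − 2x_i − Σ_{j≠i} x_j = 0.
With identical fishing fleets, set every x_j = x: then 155 − 2x − 3x = 0, i.e. x = 155/5 = 31.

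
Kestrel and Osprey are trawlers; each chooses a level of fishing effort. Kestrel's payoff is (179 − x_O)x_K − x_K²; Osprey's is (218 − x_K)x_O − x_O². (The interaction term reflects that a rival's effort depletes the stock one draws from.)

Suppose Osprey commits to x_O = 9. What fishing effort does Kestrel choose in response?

Expanding Kestrel's payoff: 179x_K − x_Ox_K − x_K².
∂π/∂x_K = 179 − x_O − 2x_K = 0, so x_K = 89.5 − 0.5x_O.
At x_O = 9: x_K = 89.5 − 0.5·9 = 85.

85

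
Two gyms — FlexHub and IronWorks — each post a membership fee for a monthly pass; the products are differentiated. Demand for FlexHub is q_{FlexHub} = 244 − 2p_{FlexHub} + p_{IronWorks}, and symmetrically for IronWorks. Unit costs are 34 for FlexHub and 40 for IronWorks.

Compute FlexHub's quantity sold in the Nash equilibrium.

FlexHub's profit: π = (p_{FlexHub} − 34)(244 − 2p_{FlexHub} + p_{IronWorks}).
∂π/∂p_{FlexHub} = 312 − 4p_{FlexHub} + p_{IronWorks} = 0 ⇒ p_{FlexHub} = 78 + 0.25p_{IronWorks}.
Similarly p_{IronWorks} = 81 + 0.25p_{FlexHub}.
Solving the two reaction functions simultaneously: (1 − (0.25)(0.25))p_{FlexHub} = 78 + 0.25·81, so 0.9375p_{FlexHub} = 98.25 and p_{FlexHub} = 104.8.
Then p_{IronWorks} = 81 + 0.25·104.8 = 107.2.
q_{FlexHub} = 244 − 2·104.8 + 107.2 = 141.6.

141.6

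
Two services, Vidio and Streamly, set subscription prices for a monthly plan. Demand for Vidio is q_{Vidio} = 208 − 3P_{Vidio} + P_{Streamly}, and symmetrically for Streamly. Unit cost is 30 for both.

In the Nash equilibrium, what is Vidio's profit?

2628.48

Vidio's profit: π = (P_{Vidio} − 30)(208 − 3P_{Vidio} + P_{Streamly}).
∂π/∂P_{Vidio} = 298 − 6P_{Vidio} + P_{Streamly} = 0 ⇒ P_{Vidio} = 149/3 + (1/6)P_{Streamly}.
Setting P_{Vidio} = P_{Streamly} in the reaction function: P_{Vidio} = 149/3 + (1/6)P_{Vidio}, so P_{Vidio} = (149/3) / (5/6) = 59.6.
q_{Vidio} = 208 − 3·59.6 + 59.6 = 88.8.
Profit = (59.6 − 30)·88.8 = 2628.48.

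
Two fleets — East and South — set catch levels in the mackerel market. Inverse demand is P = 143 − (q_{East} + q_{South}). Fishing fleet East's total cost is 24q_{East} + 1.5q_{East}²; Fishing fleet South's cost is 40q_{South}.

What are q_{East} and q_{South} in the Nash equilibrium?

Fishing fleet East's profit: π = q_{East}(143 − (q_{East} + q_{South})) − 24q_{East} − 1.5q_{East}².
∂π/∂q_{East} = 119 − 5q_{East} − q_{South} = 0, so q_{East} = 23.8 − 0.2q_{South}.
For South: ∂π/∂q_{South} = 103 − 2q_{South} − q_{East} = 0 ⇒ q_{South} = 51.5 − 0.5q_{East}.
Plugging q_{South} into East's best response: q_{East} = 23.8 − 0.2(51.5 − 0.5q_{East}) ⇒ 0.9q_{East} = 13.5, so q_{East} = 15.
Then q_{South} = 51.5 − 0.5·15 = 44.

15, 44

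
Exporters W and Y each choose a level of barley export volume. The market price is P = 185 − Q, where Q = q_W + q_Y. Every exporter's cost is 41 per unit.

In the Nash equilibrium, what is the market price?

89

Exporter W's profit: π = q_W(185 − (q_W + q_Y)) − 41q_W.
∂π/∂q_W = 144 − 2q_W − q_Y = 0, so q_W = 72 − 0.5q_Y.
By symmetry q_Y = q_W; substituting into the reaction function, 1.5q_W = 72 and q_W = 48.
Equilibrium price: P = 185 − 96 = 89.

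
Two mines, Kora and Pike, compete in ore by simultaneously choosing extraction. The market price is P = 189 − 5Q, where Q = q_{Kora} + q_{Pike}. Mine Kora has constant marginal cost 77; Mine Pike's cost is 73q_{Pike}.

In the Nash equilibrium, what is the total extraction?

15.2

Mine Kora's profit: π = q_{Kora}(189 − 5(q_{Kora} + q_{Pike})) − 77q_{Kora}.
∂π/∂q_{Kora} = 112 − 10q_{Kora} − 5q_{Pike} = 0, so q_{Kora} = 11.2 − 0.5q_{Pike}.
By the same steps for Pike: q_{Pike} = 11.6 − 0.5q_{Kora}.
Plugging q_{Pike} into Kora's best response: q_{Kora} = 11.2 − 0.5(11.6 − 0.5q_{Kora}) ⇒ 0.75q_{Kora} = 5.4, so q_{Kora} = 7.2.
Then q_{Pike} = 11.6 − 0.5·7.2 = 8.
Total extraction: 7.2 + 8 = 15.2.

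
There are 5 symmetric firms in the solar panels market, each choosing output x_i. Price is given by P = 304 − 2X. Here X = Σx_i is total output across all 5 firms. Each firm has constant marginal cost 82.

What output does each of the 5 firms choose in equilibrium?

A representative firm's profit is π_i = x_i(304 − 2X) − 82x_i, with X = x_i + Σ_{j≠i} x_j.
First-order condition: 222 − 4x_i − 2Σ_{j≠i} x_j = 0.
In a symmetric equilibrium every firm chooses the same x, so Σ_{j≠i} x_j = 4x. The condition becomes 222 − 12x = 0, giving x = 222/12 = 18.5.

18.5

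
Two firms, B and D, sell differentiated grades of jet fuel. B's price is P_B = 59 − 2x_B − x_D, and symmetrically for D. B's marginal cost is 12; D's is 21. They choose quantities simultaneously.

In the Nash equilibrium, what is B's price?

32

Firm B's profit: π = x_B(59 − 2x_B − x_D) − 12x_B.
∂π/∂x_B = 47 − 4x_B − x_D = 0 ⇒ x_B = 11.75 − 0.25x_D.
Similarly x_D = 9.5 − 0.25x_B.
Plugging x_D into B's best response: x_B = 11.75 − 0.25(9.5 − 0.25x_B) ⇒ 0.9375x_B = 9.375, so x_B = 10.
Then x_D = 9.5 − 0.25·10 = 7.
P_B = 59 − 2·10 − 7 = 32.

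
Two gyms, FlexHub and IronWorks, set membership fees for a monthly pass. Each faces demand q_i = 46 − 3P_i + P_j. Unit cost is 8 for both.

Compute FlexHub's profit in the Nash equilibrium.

FlexHub's profit: π = (P_{FlexHub} − 8)(46 − 3P_{FlexHub} + P_{IronWorks}).
∂π/∂P_{FlexHub} = 70 − 6P_{FlexHub} + P_{IronWorks} = 0 ⇒ P_{FlexHub} = 35/3 + (1/6)P_{IronWorks}.
The game is symmetric, so in equilibrium P_{IronWorks} = P_{FlexHub}: the reaction function gives (5/6)P_{FlexHub} = 35/3, hence P_{FlexHub} = 14.
q_{FlexHub} = 46 − 3·14 + 14 = 18.
Profit = (14 − 8)·18 = 108.

108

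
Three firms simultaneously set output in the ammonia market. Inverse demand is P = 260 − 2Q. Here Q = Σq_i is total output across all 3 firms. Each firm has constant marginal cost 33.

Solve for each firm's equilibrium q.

28.375

A representative firm's profit is π_i = q_i(260 − 2Q) − 33q_i, with Q = q_i + Σ_{j≠i} q_j.
First-order condition: 227 − 4q_i − 2Σ_{j≠i} q_j = 0.
In a symmetric equilibrium every firm chooses the same q, so Σ_{j≠i} q_j = 2q. The condition becomes 227 − 8q = 0, giving q = 227/8 = 28.375.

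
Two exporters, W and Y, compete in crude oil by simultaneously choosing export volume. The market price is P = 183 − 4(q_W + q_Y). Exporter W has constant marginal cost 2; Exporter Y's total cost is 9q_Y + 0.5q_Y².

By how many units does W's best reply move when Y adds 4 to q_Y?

-2

Exporter W's profit: π = q_W(183 − 4(q_W + q_Y)) − 2q_W.
∂π/∂q_W = 181 − 8q_W − 4q_Y = 0, so q_W = 22.625 − 0.5q_Y.
The reaction-function slope is −0.5, so a 4-unit rise in q_Y moves q_W by −0.5 × 4 = −2. W's best response falls — the actions are strategic substitutes.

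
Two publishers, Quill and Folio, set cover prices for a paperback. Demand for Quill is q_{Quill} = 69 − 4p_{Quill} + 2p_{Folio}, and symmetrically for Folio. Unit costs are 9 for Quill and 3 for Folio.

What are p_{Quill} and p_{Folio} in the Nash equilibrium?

16.7, 14.3

Quill's profit: π = (p_{Quill} − 9)(69 − 4p_{Quill} + 2p_{Folio}).
∂π/∂p_{Quill} = 105 − 8p_{Quill} + 2p_{Folio} = 0 ⇒ p_{Quill} = 13.125 + 0.25p_{Folio}.
Similarly p_{Folio} = 10.125 + 0.25p_{Quill}.
Solving the two reaction functions simultaneously: (1 − (0.25)(0.25))p_{Quill} = 13.125 + 0.25·10.125, so 0.9375p_{Quill} = 501/32 and p_{Quill} = 16.7.
Then p_{Folio} = 10.125 + 0.25·16.7 = 14.3.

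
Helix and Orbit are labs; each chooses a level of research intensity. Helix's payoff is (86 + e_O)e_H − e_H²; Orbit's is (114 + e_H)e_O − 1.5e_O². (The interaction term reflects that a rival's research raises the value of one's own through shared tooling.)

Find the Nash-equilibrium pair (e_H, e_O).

Expanding Helix's payoff: 86e_H + e_Oe_H − e_H².
∂π/∂e_H = 86 + e_O − 2e_H = 0, so e_H = 43 + 0.5e_O.
Likewise for Orbit: e_O = 38 + (1/3)e_H.
Solving the two reaction functions simultaneously: (1 − (0.5)(1/3))e_H = 43 + 0.5·38, so (5/6)e_H = 62 and e_H = 74.4.
Then e_O = 38 + (1/3)·74.4 = 62.8.

74.4, 62.8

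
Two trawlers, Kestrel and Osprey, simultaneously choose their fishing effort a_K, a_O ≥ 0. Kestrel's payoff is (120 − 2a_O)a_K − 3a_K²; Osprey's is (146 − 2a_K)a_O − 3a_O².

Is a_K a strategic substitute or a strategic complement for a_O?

Expanding Kestrel's payoff: 120a_K − 2a_Oa_K − 3a_K².
∂π/∂a_K = 120 − 2a_O − 6a_K = 0, so a_K = 20 − (1/3)a_O.
The best-response slope da_K/da_O = −1/3 < 0: the reaction function is downward-sloping, so the choices are strategic substitutes.

strategic substitutes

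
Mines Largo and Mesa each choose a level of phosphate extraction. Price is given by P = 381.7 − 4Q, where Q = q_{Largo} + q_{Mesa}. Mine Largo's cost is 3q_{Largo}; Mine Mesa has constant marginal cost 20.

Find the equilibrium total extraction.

Mine Largo's profit: π = q_{Largo}(381.7 − 4(q_{Largo} + q_{Mesa})) − 3q_{Largo}.
∂π/∂q_{Largo} = 378.7 − 8q_{Largo} − 4q_{Mesa} = 0, so q_{Largo} = 47.3375 − 0.5q_{Mesa}.
By the same steps for Mesa: q_{Mesa} = 45.2125 − 0.5q_{Largo}.
Solving the two reaction functions simultaneously: (1 − (−0.5)(−0.5))q_{Largo} = 47.3375 − 0.5·45.2125, so 0.75q_{Largo} = 3957/160 and q_{Largo} = 32.975.
Then q_{Mesa} = 45.2125 − 0.5·32.975 = 28.725.
Total extraction: 32.975 + 28.725 = 61.7.

61.7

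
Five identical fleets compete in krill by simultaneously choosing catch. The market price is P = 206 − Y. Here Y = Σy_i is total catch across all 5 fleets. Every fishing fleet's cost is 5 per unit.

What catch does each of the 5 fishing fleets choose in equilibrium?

33.5

A representative fishing fleet's profit is π_i = y_i(206 − Y) − 5y_i, with Y = y_i + Σ_{j≠i} y_j.
First-order condition: 201 − 2y_i − Σ_{j≠i} y_j = 0.
Imposing symmetry (y_j = y for all j) turns Σ_{j≠i} y_j into 4y, so 201 = 6y and y = 33.5.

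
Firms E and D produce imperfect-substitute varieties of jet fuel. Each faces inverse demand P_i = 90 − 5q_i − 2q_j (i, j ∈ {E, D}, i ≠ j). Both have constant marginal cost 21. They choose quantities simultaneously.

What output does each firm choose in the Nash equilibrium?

Firm E's profit: π = q_E(90 − 5q_E − 2q_D) − 21q_E.
∂π/∂q_E = 69 − 10q_E − 2q_D = 0 ⇒ q_E = 6.9 − 0.2q_D.
The game is symmetric, so in equilibrium q_D = q_E: the reaction function gives 1.2q_E = 6.9, hence q_E = 5.75.

5.75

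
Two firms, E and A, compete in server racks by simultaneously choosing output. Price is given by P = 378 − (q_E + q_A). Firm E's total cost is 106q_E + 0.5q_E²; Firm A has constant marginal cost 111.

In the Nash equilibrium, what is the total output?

Firm E's profit: π = q_E(378 − (q_E + q_A)) − 106q_E − 0.5q_E².
∂π/∂q_E = 272 − 3q_E − q_A = 0, so q_E = 272/3 − (1/3)q_A.
For A: ∂π/∂q_A = 267 − 2q_A − q_E = 0 ⇒ q_A = 133.5 − 0.5q_E.
Solving the two reaction functions simultaneously: (1 − (−1/3)(−0.5))q_E = 272/3 − (1/3)·133.5, so (5/6)q_E = 277/6 and q_E = 55.4.
Then q_A = 133.5 − 0.5·55.4 = 105.8.
Total output: 55.4 + 105.8 = 161.2.

161.2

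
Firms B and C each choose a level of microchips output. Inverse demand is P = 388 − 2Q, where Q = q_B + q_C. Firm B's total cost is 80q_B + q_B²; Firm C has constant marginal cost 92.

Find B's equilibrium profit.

3072

Firm B's profit: π = q_B(388 − 2(q_B + q_C)) − 80q_B − q_B².
∂π/∂q_B = 308 − 6q_B − 2q_C = 0, so q_B = 154/3 − (1/3)q_C.
For C: ∂π/∂q_C = 296 − 4q_C − 2q_B = 0 ⇒ q_C = 74 − 0.5q_B.
Solving the two reaction functions simultaneously: (1 − (−1/3)(−0.5))q_B = 154/3 − (1/3)·74, so (5/6)q_B = 80/3 and q_B = 32.
Then q_C = 74 − 0.5·32 = 58.
Price P = 388 − 2·90 = 208.
B's profit: (208 − 80)·32 − (32)² = 3072.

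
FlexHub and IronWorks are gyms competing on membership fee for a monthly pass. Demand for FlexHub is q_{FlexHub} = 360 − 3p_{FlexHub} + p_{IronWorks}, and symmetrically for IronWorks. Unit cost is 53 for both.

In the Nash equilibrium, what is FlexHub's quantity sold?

152.4

FlexHub's profit: π = (p_{FlexHub} − 53)(360 − 3p_{FlexHub} + p_{IronWorks}).
∂π/∂p_{FlexHub} = 519 − 6p_{FlexHub} + p_{IronWorks} = 0 ⇒ p_{FlexHub} = 86.5 + (1/6)p_{IronWorks}.
By symmetry p_{IronWorks} = p_{FlexHub}; substituting into the reaction function, (5/6)p_{FlexHub} = 86.5 and p_{FlexHub} = 103.8.
q_{FlexHub} = 360 − 3·103.8 + 103.8 = 152.4.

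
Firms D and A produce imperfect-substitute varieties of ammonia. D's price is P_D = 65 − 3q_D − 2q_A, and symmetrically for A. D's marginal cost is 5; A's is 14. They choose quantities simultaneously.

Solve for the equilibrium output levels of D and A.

Firm D's profit: π = q_D(65 − 3q_D − 2q_A) − 5q_D.
∂π/∂q_D = 60 − 6q_D − 2q_A = 0 ⇒ q_D = 10 − (1/3)q_A.
Similarly q_A = 8.5 − (1/3)q_D.
Solving the two reaction functions simultaneously: (1 − (−1/3)(−1/3))q_D = 10 − (1/3)·8.5, so (8/9)q_D = 43/6 and q_D = 8.0625.
Then q_A = 8.5 − (1/3)·8.0625 = 5.8125.

8.0625, 5.8125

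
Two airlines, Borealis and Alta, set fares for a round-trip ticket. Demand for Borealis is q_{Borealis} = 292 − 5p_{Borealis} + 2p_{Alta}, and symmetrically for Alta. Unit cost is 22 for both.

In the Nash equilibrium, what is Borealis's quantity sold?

Borealis's profit: π = (p_{Borealis} − 22)(292 − 5p_{Borealis} + 2p_{Alta}).
∂π/∂p_{Borealis} = 402 − 10p_{Borealis} + 2p_{Alta} = 0 ⇒ p_{Borealis} = 40.2 + 0.2p_{Alta}.
The game is symmetric, so in equilibrium p_{Alta} = p_{Borealis}: the reaction function gives 0.8p_{Borealis} = 40.2, hence p_{Borealis} = 50.25.
q_{Borealis} = 292 − 5·50.25 + 2·50.25 = 141.25.

141.25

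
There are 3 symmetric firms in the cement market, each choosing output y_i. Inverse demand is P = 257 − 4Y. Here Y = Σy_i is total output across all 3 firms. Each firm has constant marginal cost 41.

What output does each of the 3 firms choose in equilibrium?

A representative firm's profit is π_i = y_i(257 − 4Y) − 41y_i, with Y = y_i + Σ_{j≠i} y_j.
First-order condition: 216 − 8y_i − 4Σ_{j≠i} y_j = 0.
Imposing symmetry (y_j = y for all j) turns Σ_{j≠i} y_j into 2y, so 216 = 16y and y = 13.5.

13.5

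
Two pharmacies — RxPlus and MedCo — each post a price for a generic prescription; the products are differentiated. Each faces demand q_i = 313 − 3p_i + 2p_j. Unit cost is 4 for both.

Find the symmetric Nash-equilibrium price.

RxPlus's profit: π = (p_{RxPlus} − 4)(313 − 3p_{RxPlus} + 2p_{MedCo}).
∂π/∂p_{RxPlus} = 325 − 6p_{RxPlus} + 2p_{MedCo} = 0 ⇒ p_{RxPlus} = 325/6 + (1/3)p_{MedCo}.
The game is symmetric, so in equilibrium p_{MedCo} = p_{RxPlus}: the reaction function gives (2/3)p_{RxPlus} = 325/6, hence p_{RxPlus} = 81.25.

81.25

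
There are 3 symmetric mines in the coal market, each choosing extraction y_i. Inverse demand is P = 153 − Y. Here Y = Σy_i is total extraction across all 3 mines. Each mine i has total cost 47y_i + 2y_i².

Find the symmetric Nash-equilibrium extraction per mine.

A representative mine's profit is π_i = y_i(153 − Y) − 47y_i − 2y_i², with Y = y_i + Σ_{j≠i} y_j.
First-order condition: 106 − 6y_i − Σ_{j≠i} y_j = 0.
In a symmetric equilibrium every mine chooses the same y, so Σ_{j≠i} y_j = 2y. The condition becomes 106 − 8y = 0, giving y = 106/8 = 13.25.

13.25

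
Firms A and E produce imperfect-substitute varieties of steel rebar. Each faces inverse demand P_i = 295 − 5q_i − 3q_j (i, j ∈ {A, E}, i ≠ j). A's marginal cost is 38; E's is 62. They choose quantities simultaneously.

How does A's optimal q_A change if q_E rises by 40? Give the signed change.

-12

Firm A's profit: π = q_A(295 − 5q_A − 3q_E) − 38q_A.
∂π/∂q_A = 257 − 10q_A − 3q_E = 0 ⇒ q_A = 25.7 − 0.3q_E.
The reaction-function slope is −0.3, so a 40-unit rise in q_E moves q_A by −0.3 × 40 = −12. A's best response falls — the actions are strategic substitutes.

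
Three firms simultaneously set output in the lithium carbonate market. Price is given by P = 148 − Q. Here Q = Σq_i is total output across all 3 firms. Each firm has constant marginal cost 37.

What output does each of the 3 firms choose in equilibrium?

A representative firm's profit is π_i = q_i(148 − Q) − 37q_i, with Q = q_i + Σ_{j≠i} q_j.
First-order condition: 111 − 2q_i − Σ_{j≠i} q_j = 0.
With identical firms, set every q_j = q: then 111 − 2q − 2q = 0, i.e. q = 111/4 = 27.75.

27.75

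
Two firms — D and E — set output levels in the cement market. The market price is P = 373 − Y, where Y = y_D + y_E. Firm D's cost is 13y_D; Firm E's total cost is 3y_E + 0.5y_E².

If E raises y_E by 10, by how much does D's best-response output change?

-5

Firm D's profit: π = y_D(373 − (y_D + y_E)) − 13y_D.
∂π/∂y_D = 360 − 2y_D − y_E = 0, so y_D = 180 − 0.5y_E.
The reaction-function slope is −0.5, so a 10-unit rise in y_E moves y_D by −0.5 × 10 = −5. D's best response falls — the actions are strategic substitutes.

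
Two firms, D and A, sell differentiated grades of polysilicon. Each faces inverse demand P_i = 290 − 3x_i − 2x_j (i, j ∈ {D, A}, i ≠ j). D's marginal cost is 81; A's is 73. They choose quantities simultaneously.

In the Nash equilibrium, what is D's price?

Firm D's profit: π = x_D(290 − 3x_D − 2x_A) − 81x_D.
∂π/∂x_D = 209 − 6x_D − 2x_A = 0 ⇒ x_D = 209/6 − (1/3)x_A.
Similarly x_A = 217/6 − (1/3)x_D.
Substituting the second reaction function into the first: x_D = 209/6 − (1/3)(217/6 − (1/3)x_D), which gives (8/9)x_D = 205/9 ⇒ x_D = 25.625.
Then x_A = 217/6 − (1/3)·25.625 = 27.625.
P_D = 290 − 3·25.625 − 2·27.625 = 157.875.

157.875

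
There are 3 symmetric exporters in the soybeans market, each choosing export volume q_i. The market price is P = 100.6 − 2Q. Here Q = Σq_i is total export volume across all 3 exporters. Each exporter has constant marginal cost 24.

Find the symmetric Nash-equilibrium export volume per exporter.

9.575

A representative exporter's profit is π_i = q_i(100.6 − 2Q) − 24q_i, with Q = q_i + Σ_{j≠i} q_j.
First-order condition: 76.6 − 4q_i − 2Σ_{j≠i} q_j = 0.
Imposing symmetry (q_j = q for all j) turns Σ_{j≠i} q_j into 2q, so 76.6 = 8q and q = 9.575.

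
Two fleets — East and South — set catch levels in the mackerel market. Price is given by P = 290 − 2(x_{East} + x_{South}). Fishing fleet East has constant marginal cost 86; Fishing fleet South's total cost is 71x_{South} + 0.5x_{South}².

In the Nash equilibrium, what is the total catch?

Fishing fleet East's profit: π = x_{East}(290 − 2(x_{East} + x_{South})) − 86x_{East}.
∂π/∂x_{East} = 204 − 4x_{East} − 2x_{South} = 0, so x_{East} = 51 − 0.5x_{South}.
For South: ∂π/∂x_{South} = 219 − 5x_{South} − 2x_{East} = 0 ⇒ x_{South} = 43.8 − 0.4x_{East}.
Solving the two reaction functions simultaneously: (1 − (−0.5)(−0.4))x_{East} = 51 − 0.5·43.8, so 0.8x_{East} = 29.1 and x_{East} = 36.375.
Then x_{South} = 43.8 − 0.4·36.375 = 29.25.
Total catch: 36.375 + 29.25 = 65.625.

65.625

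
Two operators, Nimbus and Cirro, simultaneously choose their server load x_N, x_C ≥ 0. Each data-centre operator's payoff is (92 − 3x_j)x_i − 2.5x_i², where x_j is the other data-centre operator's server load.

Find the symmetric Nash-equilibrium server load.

11.5

Nimbus's payoff is (92 − 3x_C)x_N − 2.5x_N².
∂π/∂x_N = 92 − 3x_C − 5x_N = 0, so x_N = 18.4 − 0.6x_C.
The game is symmetric, so in equilibrium x_C = x_N: the reaction function gives 1.6x_N = 18.4, hence x_N = 11.5.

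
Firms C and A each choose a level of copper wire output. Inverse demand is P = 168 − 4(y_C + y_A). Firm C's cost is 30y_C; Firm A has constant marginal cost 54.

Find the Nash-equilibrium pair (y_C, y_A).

Firm C's profit: π = y_C(168 − 4(y_C + y_A)) − 30y_C.
∂π/∂y_C = 138 − 8y_C − 4y_A = 0, so y_C = 17.25 − 0.5y_A.
By the same steps for A: y_A = 14.25 − 0.5y_C.
Substituting the second reaction function into the first: y_C = 17.25 − 0.5(14.25 − 0.5y_C), which gives 0.75y_C = 10.125 ⇒ y_C = 13.5.
Then y_A = 14.25 − 0.5·13.5 = 7.5.

13.5, 7.5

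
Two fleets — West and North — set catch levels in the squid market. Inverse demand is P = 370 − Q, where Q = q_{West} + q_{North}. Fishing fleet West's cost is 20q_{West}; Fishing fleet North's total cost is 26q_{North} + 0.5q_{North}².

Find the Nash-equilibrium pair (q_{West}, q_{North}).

Fishing fleet West's profit: π = q_{West}(370 − (q_{West} + q_{North})) − 20q_{West}.
∂π/∂q_{West} = 350 − 2q_{West} − q_{North} = 0, so q_{West} = 175 − 0.5q_{North}.
For North: ∂π/∂q_{North} = 344 − 3q_{North} − q_{West} = 0 ⇒ q_{North} = 344/3 − (1/3)q_{West}.
Substituting the second reaction function into the first: q_{West} = 175 − 0.5(344/3 − (1/3)q_{West}), which gives (5/6)q_{West} = 353/3 ⇒ q_{West} = 141.2.
Then q_{North} = 344/3 − (1/3)·141.2 = 67.6.

141.2, 67.6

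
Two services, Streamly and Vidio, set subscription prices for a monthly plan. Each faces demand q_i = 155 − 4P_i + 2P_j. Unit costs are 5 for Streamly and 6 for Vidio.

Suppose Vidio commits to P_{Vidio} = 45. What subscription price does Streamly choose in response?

33.125

Streamly's profit: π = (P_{Streamly} − 5)(155 − 4P_{Streamly} + 2P_{Vidio}).
∂π/∂P_{Streamly} = 175 − 8P_{Streamly} + 2P_{Vidio} = 0 ⇒ P_{Streamly} = 21.875 + 0.25P_{Vidio}.
At P_{Vidio} = 45: P_{Streamly} = 21.875 + 0.25·45 = 33.125.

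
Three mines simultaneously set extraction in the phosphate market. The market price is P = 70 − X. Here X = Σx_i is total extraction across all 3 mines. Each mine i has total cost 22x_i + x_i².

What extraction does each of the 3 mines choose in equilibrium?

A representative mine's profit is π_i = x_i(70 − X) − 22x_i − x_i², with X = x_i + Σ_{j≠i} x_j.
First-order condition: 48 − 4x_i − Σ_{j≠i} x_j = 0.
With identical mines, set every x_j = x: then 48 − 4x − 2x = 0, i.e. x = 48/6 = 8.

8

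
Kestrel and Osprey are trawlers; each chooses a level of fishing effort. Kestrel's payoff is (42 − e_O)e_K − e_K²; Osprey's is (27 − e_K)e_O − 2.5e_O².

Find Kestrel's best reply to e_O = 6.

Expanding Kestrel's payoff: 42e_K − e_Oe_K − e_K².
∂π/∂e_K = 42 − e_O − 2e_K = 0, so e_K = 21 − 0.5e_O.
At e_O = 6: e_K = 21 − 0.5·6 = 18.

18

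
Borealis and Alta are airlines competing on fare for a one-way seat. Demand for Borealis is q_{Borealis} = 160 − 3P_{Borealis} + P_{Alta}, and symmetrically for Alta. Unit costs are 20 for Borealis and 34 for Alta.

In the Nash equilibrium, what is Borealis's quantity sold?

75.6

Borealis's profit: π = (P_{Borealis} − 20)(160 − 3P_{Borealis} + P_{Alta}).
∂π/∂P_{Borealis} = 220 − 6P_{Borealis} + P_{Alta} = 0 ⇒ P_{Borealis} = 110/3 + (1/6)P_{Alta}.
Similarly P_{Alta} = 131/3 + (1/6)P_{Borealis}.
Substituting the second reaction function into the first: P_{Borealis} = 110/3 + (1/6)(131/3 + (1/6)P_{Borealis}), which gives (35/36)P_{Borealis} = 791/18 ⇒ P_{Borealis} = 45.2.
Then P_{Alta} = 131/3 + (1/6)·45.2 = 51.2.
q_{Borealis} = 160 − 3·45.2 + 51.2 = 75.6.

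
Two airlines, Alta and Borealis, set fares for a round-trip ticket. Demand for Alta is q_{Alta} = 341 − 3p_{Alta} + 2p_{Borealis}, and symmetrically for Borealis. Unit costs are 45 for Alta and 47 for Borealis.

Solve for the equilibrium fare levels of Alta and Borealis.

Alta's profit: π = (p_{Alta} − 45)(341 − 3p_{Alta} + 2p_{Borealis}).
∂π/∂p_{Alta} = 476 − 6p_{Alta} + 2p_{Borealis} = 0 ⇒ p_{Alta} = 238/3 + (1/3)p_{Borealis}.
Similarly p_{Borealis} = 241/3 + (1/3)p_{Alta}.
Plugging p_{Borealis} into Alta's best response: p_{Alta} = 238/3 + (1/3)(241/3 + (1/3)p_{Alta}) ⇒ (8/9)p_{Alta} = 955/9, so p_{Alta} = 119.375.
Then p_{Borealis} = 241/3 + (1/3)·119.375 = 120.125.

119.375, 120.125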